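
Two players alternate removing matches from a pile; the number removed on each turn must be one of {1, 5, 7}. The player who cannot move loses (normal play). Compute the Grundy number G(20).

n :  0  1  2  3  4  5  6  7  8  9 10 11 12 13 14 15 16 17 18 19 20
G :  0  1  0  1  0  1  0  1  0  1  0  1  0  1  0  1  0  1  0  1  0

0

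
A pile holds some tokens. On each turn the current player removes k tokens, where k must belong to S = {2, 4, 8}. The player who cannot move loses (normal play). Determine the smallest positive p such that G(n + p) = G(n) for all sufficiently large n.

n :  0  1  2  3  4  5  6  7  8  9 10 11 12 13 14 15
G :  0  0  1  1  2  2  0  0  1  1  2  2  0  0  1  1
G(n+6) = G(n) holds for n = 0,…,7 (a full window of length max(S) = 8), so the sequence is purely periodic with period 6.

6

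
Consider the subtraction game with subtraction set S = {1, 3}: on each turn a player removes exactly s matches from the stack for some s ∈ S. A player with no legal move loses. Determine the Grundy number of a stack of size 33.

1

n :  0  1  2  3  4  5  6  7  8  9 10 11 12 13 14 15 16 17 18 19 20 21 22 23 24 25 26 27 28 29 30 31 32 33
G :  0  1  0  1  0  1  0  1  0  1  0  1  0  1  0  1  0  1  0  1  0  1  0  1  0  1  0  1  0  1  0  1  0  1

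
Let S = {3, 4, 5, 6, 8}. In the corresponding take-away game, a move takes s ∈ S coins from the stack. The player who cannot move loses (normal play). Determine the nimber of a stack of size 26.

G(0) = 0
G(1) = mex{} = 0
G(2) = mex{} = 0
G(3) = mex{0} = 1
G(4) = mex{0,0} = 1
G(5) = mex{0,0,0} = 1
G(6) = mex{1,0,0,0} = 2
G(7) = mex{1,1,0,0} = 2
G(8) = mex{1,1,1,0,0} = 2
G(9) = mex{2,1,1,1,0} = 3
G(10) = mex{2,2,1,1,0} = 3
G(11) = mex{2,2,2,1,1} = 0
G(12) = mex{3,2,2,2,1} = 0
G(13) = mex{3,3,2,2,1} = 0
G(14) = mex{0,3,3,2,2} = 1
G(15) = mex{0,0,3,3,2} = 1
G(16) = mex{0,0,0,3,2} = 1
G(17) = mex{1,0,0,0,3} = 2
G(18) = mex{1,1,0,0,3} = 2
G(19) = mex{1,1,1,0,0} = 2
G(20) = mex{2,1,1,1,0} = 3
G(21) = mex{2,2,1,1,0} = 3
G(22) = mex{2,2,2,1,1} = 0
G(23) = mex{3,2,2,2,1} = 0
G(24) = mex{3,3,2,2,1} = 0
G(25) = mex{0,3,3,2,2} = 1
G(26) = mex{0,0,3,3,2} = 1

1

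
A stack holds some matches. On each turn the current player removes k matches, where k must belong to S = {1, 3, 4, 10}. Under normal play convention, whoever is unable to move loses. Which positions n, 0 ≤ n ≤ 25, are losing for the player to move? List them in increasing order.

n :  0  1  2  3  4  5  6  7  8  9 10 11 12 13 14 15 16 17 18 19 20 21 22 23 24 25
G :  0  1  0  1  2  3  2  0  1  0  1  2  3  2  0  1  0  1  2  3  2  0  1  0  1  2
P-positions are exactly the n with G(n) = 0.

0, 2, 7, 9, 14, 16, 21, 23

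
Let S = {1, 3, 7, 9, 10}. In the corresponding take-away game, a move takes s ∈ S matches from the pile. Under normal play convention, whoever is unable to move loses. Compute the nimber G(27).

0

G(0) = 0
G(1) = mex{0} = 1
G(2) = mex{1} = 0
G(3) = mex{0,0} = 1
G(4) = mex{1,1} = 0
G(5) = mex{0,0} = 1
G(6) = mex{1,1} = 0
G(7) = mex{0,0,0} = 1
G(8) = mex{1,1,1} = 0
G(9) = mex{0,0,0,0} = 1
G(10) = mex{1,1,1,1,0} = 2
G(11) = mex{2,0,0,0,1} = 3
G(12) = mex{3,1,1,1,0} = 2
G(13) = mex{2,2,0,0,1} = 3
G(14) = mex{3,3,1,1,0} = 2
G(15) = mex{2,2,0,0,1} = 3
G(16) = mex{3,3,1,1,0} = 2
G(17) = mex{2,2,2,0,1} = 3
G(18) = mex{3,3,3,1,0} = 2
G(19) = mex{2,2,2,2,1} = 0
G(20) = mex{0,3,3,3,2} = 1
G(21) = mex{1,2,2,2,3} = 0
G(22) = mex{0,0,3,3,2} = 1
G(23) = mex{1,1,2,2,3} = 0
G(24) = mex{0,0,3,3,2} = 1
G(25) = mex{1,1,2,2,3} = 0
G(26) = mex{0,0,0,3,2} = 1
G(27) = mex{1,1,1,2,3} = 0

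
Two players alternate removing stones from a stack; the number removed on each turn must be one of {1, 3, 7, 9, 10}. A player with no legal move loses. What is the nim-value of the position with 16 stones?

n :  0  1  2  3  4  5  6  7  8  9 10 11 12 13 14 15 16
G :  0  1  0  1  0  1  0  1  0  1  2  3  2  3  2  3  2

2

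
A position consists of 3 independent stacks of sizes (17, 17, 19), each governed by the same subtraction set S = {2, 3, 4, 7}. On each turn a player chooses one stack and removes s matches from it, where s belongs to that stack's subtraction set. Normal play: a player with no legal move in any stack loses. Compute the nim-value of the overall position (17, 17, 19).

All stacks use S = {2, 3, 4, 7}:
G(0) = 0
G(1) = mex{} = 0
G(2) = mex{0} = 1
G(3) = mex{0,0} = 1
G(4) = mex{1,0,0} = 2
G(5) = mex{1,1,0} = 2
G(6) = mex{2,1,1} = 0
G(7) = mex{2,2,1,0} = 3
G(8) = mex{0,2,2,0} = 1
G(9) = mex{3,0,2,1} = 4
G(10) = mex{1,3,0,1} = 2
G(11) = mex{4,1,3,2} = 0
G(12) = mex{2,4,1,2} = 0
G(13) = mex{0,2,4,0} = 1
G(14) = mex{0,0,2,3} = 1
G(15) = mex{1,0,0,1} = 2
G(16) = mex{1,1,0,4} = 2
G(17) = mex{2,1,1,2} = 0
G(18) = mex{2,2,1,0} = 3
G(19) = mex{0,2,2,0} = 1
Stack A: G(17) = 0.
Stack B: G(17) = 0.
Stack C: G(19) = 1.
Combined Grundy value = 0 ⊕ 0 ⊕ 1 = 1.

1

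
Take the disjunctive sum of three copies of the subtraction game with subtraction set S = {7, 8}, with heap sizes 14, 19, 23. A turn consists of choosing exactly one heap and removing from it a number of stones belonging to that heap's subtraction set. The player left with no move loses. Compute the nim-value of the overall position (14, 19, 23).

3

All heaps use S = {7, 8}:
n :  0  1  2  3  4  5  6  7  8  9 10 11 12 13 14 15 16 17 18 19 20 21 22 23
G :  0  0  0  0  0  0  0  1  1  1  1  1  1  1  2  0  0  0  0  0  0  0  1  1
Heap A: G(14) = 2.
Heap B: G(19) = 0.
Heap C: G(23) = 1.
Combined Grundy value = 2 ⊕ 0 ⊕ 1 = 3.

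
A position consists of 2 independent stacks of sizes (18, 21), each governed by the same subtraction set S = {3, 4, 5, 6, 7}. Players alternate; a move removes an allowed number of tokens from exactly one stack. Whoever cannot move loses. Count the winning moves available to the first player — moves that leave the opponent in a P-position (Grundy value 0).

5

All stacks use S = {3, 4, 5, 6, 7}:
n :  0  1  2  3  4  5  6  7  8  9 10 11 12 13 14 15 16 17 18 19 20 21
G :  0  0  0  1  1  1  2  2  2  3  0  0  0  1  1  1  2  2  2  3  0  0
Stack A: G(18) = 2.
Stack B: G(21) = 0.
Combined Grundy value = 2 ⊕ 0 = 2.
A winning move leaves total XOR = 0, i.e. changes one component's Grundy value g to g ⊕ X where X is the current total.
Stack A: need g' = 2⊕2 = 0. Options: 18−3→G=1, 18−4→G=1, 18−5→G=1, 18−6→G=0, 18−7→G=0. Hits: 2.
Stack B: need g' = 0⊕2 = 2. Options: 21−3→G=2, 21−4→G=2, 21−5→G=2, 21−6→G=1, 21−7→G=1. Hits: 3.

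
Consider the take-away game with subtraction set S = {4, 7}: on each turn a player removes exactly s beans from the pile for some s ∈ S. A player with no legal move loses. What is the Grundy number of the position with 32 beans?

G(0) = 0
G(1) = mex{} = 0
G(2) = mex{} = 0
G(3) = mex{} = 0
G(4) = mex{0} = 1
G(5) = mex{0} = 1
G(6) = mex{0} = 1
G(7) = mex{0,0} = 1
G(8) = mex{1,0} = 2
G(9) = mex{1,0} = 2
G(10) = mex{1,0} = 2
G(11) = mex{1,1} = 0
G(12) = mex{2,1} = 0
G(13) = mex{2,1} = 0
G(14) = mex{2,1} = 0
G(15) = mex{0,2} = 1
G(16) = mex{0,2} = 1
G(17) = mex{0,2} = 1
G(18) = mex{0,0} = 1
G(19) = mex{1,0} = 2
G(20) = mex{1,0} = 2
G(21) = mex{1,0} = 2
G(22) = mex{1,1} = 0
G(23) = mex{2,1} = 0
G(24) = mex{2,1} = 0
G(25) = mex{2,1} = 0
G(26) = mex{0,2} = 1
G(27) = mex{0,2} = 1
G(28) = mex{0,2} = 1
G(29) = mex{0,0} = 1
G(30) = mex{1,0} = 2
G(31) = mex{1,0} = 2
G(32) = mex{1,0} = 2

2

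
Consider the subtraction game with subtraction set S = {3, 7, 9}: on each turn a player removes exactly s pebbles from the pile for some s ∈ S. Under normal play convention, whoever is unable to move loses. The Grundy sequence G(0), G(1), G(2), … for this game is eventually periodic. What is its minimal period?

2

n :  0  1  2  3  4  5  6  7  8  9 10 11 12 13 14 15 16 17 18 19 20 21 22 23 24 25 26
G :  0  0  0  1  1  1  0  2  2  1  3  3  0  2  0  1  0  1  0  1  0  1  0  1  0  1  0
From n = 14 onward G(n+2) = G(n); since this holds over max(S) = 9 consecutive positions the period is 2 (pre-period 14).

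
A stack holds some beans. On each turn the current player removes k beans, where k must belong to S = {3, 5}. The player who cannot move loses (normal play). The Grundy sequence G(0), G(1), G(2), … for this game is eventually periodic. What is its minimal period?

8

n :  0  1  2  3  4  5  6  7  8  9 10 11 12 13 14 15 16 17
G :  0  0  0  1  1  1  2  2  0  0  0  1  1  1  2  2  0  0
G(n+8) = G(n) holds for n = 0,…,4 (a full window of length max(S) = 5), so the sequence is purely periodic with period 8.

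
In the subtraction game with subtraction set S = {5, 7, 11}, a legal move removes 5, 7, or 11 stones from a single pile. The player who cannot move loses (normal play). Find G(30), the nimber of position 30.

n :  0  1  2  3  4  5  6  7  8  9 10 11 12 13 14 15 16 17 18 19 20 21 22 23 24 25 26 27 28 29 30
G :  0  0  0  0  0  1  1  1  1  1  2  2  2  2  2  3  0  0  0  0  0  1  1  1  1  1  2  2  2  2  2

2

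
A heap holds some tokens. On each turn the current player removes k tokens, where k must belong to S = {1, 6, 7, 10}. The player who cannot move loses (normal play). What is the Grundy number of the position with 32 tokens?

n :  0  1  2  3  4  5  6  7  8  9 10 11 12 13 14 15 16 17 18 19 20 21 22 23 24 25 26 27 28 29 30 31 32
G :  0  1  0  1  0  1  2  3  2  3  2  3  4  0  1  0  1  0  1  2  3  2  3  2  3  4  0  1  0  1  0  1  2

2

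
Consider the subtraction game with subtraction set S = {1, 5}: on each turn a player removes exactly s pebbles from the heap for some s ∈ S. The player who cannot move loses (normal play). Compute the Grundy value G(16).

n :  0  1  2  3  4  5  6  7  8  9 10 11 12 13 14 15 16
G :  0  1  0  1  0  1  0  1  0  1  0  1  0  1  0  1  0

0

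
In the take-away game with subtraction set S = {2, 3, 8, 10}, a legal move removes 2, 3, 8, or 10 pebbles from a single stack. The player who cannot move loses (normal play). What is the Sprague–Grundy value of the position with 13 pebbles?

4

n :  0  1  2  3  4  5  6  7  8  9 10 11 12 13
G :  0  0  1  1  2  0  0  1  1  2  2  3  0  4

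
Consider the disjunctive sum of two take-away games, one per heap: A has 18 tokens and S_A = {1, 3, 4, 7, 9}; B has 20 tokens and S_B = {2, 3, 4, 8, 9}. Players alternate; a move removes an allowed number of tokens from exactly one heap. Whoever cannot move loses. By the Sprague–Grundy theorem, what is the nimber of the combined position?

Heap A, S = {1, 3, 4, 7, 9}:
G(0) = 0
G(1) = mex{0} = 1
G(2) = mex{1} = 0
G(3) = mex{0,0} = 1
G(4) = mex{1,1,0} = 2
G(5) = mex{2,0,1} = 3
G(6) = mex{3,1,0} = 2
G(7) = mex{2,2,1,0} = 3
G(8) = mex{3,3,2,1} = 0
G(9) = mex{0,2,3,0,0} = 1
G(10) = mex{1,3,2,1,1} = 0
G(11) = mex{0,0,3,2,0} = 1
G(12) = mex{1,1,0,3,1} = 2
G(13) = mex{2,0,1,2,2} = 3
G(14) = mex{3,1,0,3,3} = 2
G(15) = mex{2,2,1,0,2} = 3
G(16) = mex{3,3,2,1,3} = 0
G(17) = mex{0,2,3,0,0} = 1
G(18) = mex{1,3,2,1,1} = 0
G_A(18) = 0.
Heap B, S = {2, 3, 4, 8, 9}:
G(0) = 0
G(1) = mex{} = 0
G(2) = mex{0} = 1
G(3) = mex{0,0} = 1
G(4) = mex{1,0,0} = 2
G(5) = mex{1,1,0} = 2
G(6) = mex{2,1,1} = 0
G(7) = mex{2,2,1} = 0
G(8) = mex{0,2,2,0} = 1
G(9) = mex{0,0,2,0,0} = 1
G(10) = mex{1,0,0,1,0} = 2
G(11) = mex{1,1,0,1,1} = 2
G(12) = mex{2,1,1,2,1} = 0
G(13) = mex{2,2,1,2,2} = 0
G(14) = mex{0,2,2,0,2} = 1
G(15) = mex{0,0,2,0,0} = 1
G(16) = mex{1,0,0,1,0} = 2
G(17) = mex{1,1,0,1,1} = 2
G(18) = mex{2,1,1,2,1} = 0
G(19) = mex{2,2,1,2,2} = 0
G(20) = mex{0,2,2,0,2} = 1
G_B(20) = 1.
Combined Grundy value = 0 ⊕ 1 = 1.

1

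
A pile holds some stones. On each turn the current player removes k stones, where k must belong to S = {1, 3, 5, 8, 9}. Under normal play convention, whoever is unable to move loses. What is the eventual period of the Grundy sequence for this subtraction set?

G(0) = 0
G(1) = mex{0} = 1
G(2) = mex{1} = 0
G(3) = mex{0,0} = 1
G(4) = mex{1,1} = 0
G(5) = mex{0,0,0} = 1
G(6) = mex{1,1,1} = 0
G(7) = mex{0,0,0} = 1
G(8) = mex{1,1,1,0} = 2
G(9) = mex{2,0,0,1,0} = 3
G(10) = mex{3,1,1,0,1} = 2
G(11) = mex{2,2,0,1,0} = 3
G(12) = mex{3,3,1,0,1} = 2
G(13) = mex{2,2,2,1,0} = 3
G(14) = mex{3,3,3,0,1} = 2
G(15) = mex{2,2,2,1,0} = 3
G(16) = mex{3,3,3,2,1} = 0
G(17) = mex{0,2,2,3,2} = 1
G(18) = mex{1,3,3,2,3} = 0
G(19) = mex{0,0,2,3,2} = 1
G(20) = mex{1,1,3,2,3} = 0
G(21) = mex{0,0,0,3,2} = 1
G(22) = mex{1,1,1,2,3} = 0
G(23) = mex{0,0,0,3,2} = 1
G(24) = mex{1,1,1,0,3} = 2
G(25) = mex{2,0,0,1,0} = 3
G(26) = mex{3,1,1,0,1} = 2
G(27) = mex{2,2,0,1,0} = 3
G(28) = mex{3,3,1,0,1} = 2
G(29) = mex{2,2,2,1,0} = 3
G(30) = mex{3,3,3,0,1} = 2
G(31) = mex{2,2,2,1,0} = 3
G(32) = mex{3,3,3,2,1} = 0
G(33) = mex{0,2,2,3,2} = 1
G(n+16) = G(n) holds for n = 0,…,8 (a full window of length max(S) = 9), so the sequence is purely periodic with period 16.

16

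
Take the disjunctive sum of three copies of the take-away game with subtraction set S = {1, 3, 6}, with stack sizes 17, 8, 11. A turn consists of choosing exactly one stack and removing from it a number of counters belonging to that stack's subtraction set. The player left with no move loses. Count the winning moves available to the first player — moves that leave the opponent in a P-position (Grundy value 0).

All stacks use S = {1, 3, 6}:
n :  0  1  2  3  4  5  6  7  8  9 10 11 12 13 14 15 16 17
G :  0  1  0  1  0  1  2  3  2  0  1  0  1  0  1  2  3  2
Stack A: G(17) = 2.
Stack B: G(8) = 2.
Stack C: G(11) = 0.
Combined Grundy value = 2 ⊕ 2 ⊕ 0 = 0.
A winning move leaves total XOR = 0, i.e. changes one component's Grundy value g to g ⊕ X where X is the current total.
Stack A: target g' = 2⊕0 = 2, but every legal move changes the Grundy value (mex property), so 0 moves.
Stack B: target g' = 2⊕0 = 2, but every legal move changes the Grundy value (mex property), so 0 moves.
Stack C: target g' = 0⊕0 = 0, but every legal move changes the Grundy value (mex property), so 0 moves.

0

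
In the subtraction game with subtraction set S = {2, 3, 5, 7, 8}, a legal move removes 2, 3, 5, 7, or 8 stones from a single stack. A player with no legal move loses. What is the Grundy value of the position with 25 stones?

2

G(0) = 0
G(1) = mex{} = 0
G(2) = mex{0} = 1
G(3) = mex{0,0} = 1
G(4) = mex{1,0} = 2
G(5) = mex{1,1,0} = 2
G(6) = mex{2,1,0} = 3
G(7) = mex{2,2,1,0} = 3
G(8) = mex{3,2,1,0,0} = 4
G(9) = mex{3,3,2,1,0} = 4
G(10) = mex{4,3,2,1,1} = 0
G(11) = mex{4,4,3,2,1} = 0
G(12) = mex{0,4,3,2,2} = 1
G(13) = mex{0,0,4,3,2} = 1
G(14) = mex{1,0,4,3,3} = 2
G(15) = mex{1,1,0,4,3} = 2
G(16) = mex{2,1,0,4,4} = 3
G(17) = mex{2,2,1,0,4} = 3
G(18) = mex{3,2,1,0,0} = 4
G(19) = mex{3,3,2,1,0} = 4
G(20) = mex{4,3,2,1,1} = 0
G(21) = mex{4,4,3,2,1} = 0
G(22) = mex{0,4,3,2,2} = 1
G(23) = mex{0,0,4,3,2} = 1
G(24) = mex{1,0,4,3,3} = 2
G(25) = mex{1,1,0,4,3} = 2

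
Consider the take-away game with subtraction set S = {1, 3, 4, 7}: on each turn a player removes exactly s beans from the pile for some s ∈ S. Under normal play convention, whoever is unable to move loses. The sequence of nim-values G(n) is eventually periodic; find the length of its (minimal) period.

G(0) = 0
G(1) = mex{0} = 1
G(2) = mex{1} = 0
G(3) = mex{0,0} = 1
G(4) = mex{1,1,0} = 2
G(5) = mex{2,0,1} = 3
G(6) = mex{3,1,0} = 2
G(7) = mex{2,2,1,0} = 3
G(8) = mex{3,3,2,1} = 0
G(9) = mex{0,2,3,0} = 1
G(10) = mex{1,3,2,1} = 0
G(11) = mex{0,0,3,2} = 1
G(12) = mex{1,1,0,3} = 2
G(13) = mex{2,0,1,2} = 3
G(14) = mex{3,1,0,3} = 2
G(15) = mex{2,2,1,0} = 3
G(16) = mex{3,3,2,1} = 0
G(17) = mex{0,2,3,0} = 1
G(n+8) = G(n) holds for n = 0,…,6 (a full window of length max(S) = 7), so the sequence is purely periodic with period 8.

8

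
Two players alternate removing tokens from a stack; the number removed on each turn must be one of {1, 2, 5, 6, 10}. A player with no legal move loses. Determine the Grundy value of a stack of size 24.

2

G(0) = 0
G(1) = mex{0} = 1
G(2) = mex{1,0} = 2
G(3) = mex{2,1} = 0
G(4) = mex{0,2} = 1
G(5) = mex{1,0,0} = 2
G(6) = mex{2,1,1,0} = 3
G(7) = mex{3,2,2,1} = 0
G(8) = mex{0,3,0,2} = 1
G(9) = mex{1,0,1,0} = 2
G(10) = mex{2,1,2,1,0} = 3
G(11) = mex{3,2,3,2,1} = 0
G(12) = mex{0,3,0,3,2} = 1
G(13) = mex{1,0,1,0,0} = 2
G(14) = mex{2,1,2,1,1} = 0
G(15) = mex{0,2,3,2,2} = 1
G(16) = mex{1,0,0,3,3} = 2
G(17) = mex{2,1,1,0,0} = 3
G(18) = mex{3,2,2,1,1} = 0
G(19) = mex{0,3,0,2,2} = 1
G(20) = mex{1,0,1,0,3} = 2
G(21) = mex{2,1,2,1,0} = 3
G(22) = mex{3,2,3,2,1} = 0
G(23) = mex{0,3,0,3,2} = 1
G(24) = mex{1,0,1,0,0} = 2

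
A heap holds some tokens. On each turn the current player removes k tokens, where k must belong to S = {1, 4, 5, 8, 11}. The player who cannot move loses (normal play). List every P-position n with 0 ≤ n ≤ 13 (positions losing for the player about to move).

0, 2, 9, 12

n :  0  1  2  3  4  5  6  7  8  9 10 11 12 13
G :  0  1  0  1  2  3  2  3  4  0  1  4  0  1
P-positions are exactly the n with G(n) = 0.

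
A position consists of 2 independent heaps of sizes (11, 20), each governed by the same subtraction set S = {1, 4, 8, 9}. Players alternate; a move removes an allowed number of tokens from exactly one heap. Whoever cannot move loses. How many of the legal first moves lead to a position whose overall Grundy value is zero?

All heaps use S = {1, 4, 8, 9}:
n :  0  1  2  3  4  5  6  7  8  9 10 11 12 13 14 15 16 17 18 19 20
G :  0  1  0  1  2  0  1  0  1  2  3  2  0  1  2  3  2  0  1  0  1
Heap A: G(11) = 2.
Heap B: G(20) = 1.
Combined Grundy value = 2 ⊕ 1 = 3.
A winning move leaves total XOR = 0, i.e. changes one component's Grundy value g to g ⊕ X where X is the current total.
Heap A: need g' = 2⊕3 = 1. Options: 11−1→G=3, 11−4→G=0, 11−8→G=1, 11−9→G=0. Hits: 1.
Heap B: need g' = 1⊕3 = 2. Options: 20−1→G=0, 20−4→G=2, 20−8→G=0, 20−9→G=2. Hits: 2.

3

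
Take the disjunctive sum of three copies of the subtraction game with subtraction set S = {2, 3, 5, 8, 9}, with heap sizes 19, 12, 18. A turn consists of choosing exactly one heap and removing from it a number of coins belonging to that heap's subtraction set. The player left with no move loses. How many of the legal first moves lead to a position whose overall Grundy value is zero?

2

All heaps use S = {2, 3, 5, 8, 9}:
G(0) = 0
G(1) = mex{} = 0
G(2) = mex{0} = 1
G(3) = mex{0,0} = 1
G(4) = mex{1,0} = 2
G(5) = mex{1,1,0} = 2
G(6) = mex{2,1,0} = 3
G(7) = mex{2,2,1} = 0
G(8) = mex{3,2,1,0} = 4
G(9) = mex{0,3,2,0,0} = 1
G(10) = mex{4,0,2,1,0} = 3
G(11) = mex{1,4,3,1,1} = 0
G(12) = mex{3,1,0,2,1} = 4
G(13) = mex{0,3,4,2,2} = 1
G(14) = mex{4,0,1,3,2} = 5
G(15) = mex{1,4,3,0,3} = 2
G(16) = mex{5,1,0,4,0} = 2
G(17) = mex{2,5,4,1,4} = 0
G(18) = mex{2,2,1,3,1} = 0
G(19) = mex{0,2,5,0,3} = 1
Heap A: G(19) = 1.
Heap B: G(12) = 4.
Heap C: G(18) = 0.
Combined Grundy value = 1 ⊕ 4 ⊕ 0 = 5.
A winning move leaves total XOR = 0, i.e. changes one component's Grundy value g to g ⊕ X where X is the current total.
Heap A: need g' = 1⊕5 = 4. Options: 19−2→G=0, 19−3→G=2, 19−5→G=5, 19−8→G=0, 19−9→G=3. Hits: 0.
Heap B: need g' = 4⊕5 = 1. Options: 12−2→G=3, 12−3→G=1, 12−5→G=0, 12−8→G=2, 12−9→G=1. Hits: 2.
Heap C: need g' = 0⊕5 = 5. Options: 18−2→G=2, 18−3→G=2, 18−5→G=1, 18−8→G=3, 18−9→G=1. Hits: 0.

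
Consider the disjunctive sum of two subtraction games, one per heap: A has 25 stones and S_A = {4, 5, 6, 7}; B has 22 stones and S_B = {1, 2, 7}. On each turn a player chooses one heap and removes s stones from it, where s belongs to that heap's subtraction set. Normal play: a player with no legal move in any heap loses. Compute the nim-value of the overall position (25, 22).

Heap A, S = {4, 5, 6, 7}:
G(0) = 0
G(1) = mex{} = 0
G(2) = mex{} = 0
G(3) = mex{} = 0
G(4) = mex{0} = 1
G(5) = mex{0,0} = 1
G(6) = mex{0,0,0} = 1
G(7) = mex{0,0,0,0} = 1
G(8) = mex{1,0,0,0} = 2
G(9) = mex{1,1,0,0} = 2
G(10) = mex{1,1,1,0} = 2
G(11) = mex{1,1,1,1} = 0
G(12) = mex{2,1,1,1} = 0
G(13) = mex{2,2,1,1} = 0
G(14) = mex{2,2,2,1} = 0
G(15) = mex{0,2,2,2} = 1
G(16) = mex{0,0,2,2} = 1
G(17) = mex{0,0,0,2} = 1
G(18) = mex{0,0,0,0} = 1
G(19) = mex{1,0,0,0} = 2
G(20) = mex{1,1,0,0} = 2
G(21) = mex{1,1,1,0} = 2
G(22) = mex{1,1,1,1} = 0
G(23) = mex{2,1,1,1} = 0
G(24) = mex{2,2,1,1} = 0
G(25) = mex{2,2,2,1} = 0
G_A(25) = 0.
Heap B, S = {1, 2, 7}:
n :  0  1  2  3  4  5  6  7  8  9 10 11 12 13 14 15 16 17 18 19 20 21 22
G :  0  1  2  0  1  2  0  1  2  0  1  2  0  1  2  0  1  2  0  1  2  0  1
G_B(22) = 1.
Combined Grundy value = 0 ⊕ 1 = 1.

1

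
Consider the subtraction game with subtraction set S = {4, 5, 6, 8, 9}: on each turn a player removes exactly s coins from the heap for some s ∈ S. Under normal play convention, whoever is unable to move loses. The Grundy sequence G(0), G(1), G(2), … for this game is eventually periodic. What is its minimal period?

13

G(0) = 0
G(1) = mex{} = 0
G(2) = mex{} = 0
G(3) = mex{} = 0
G(4) = mex{0} = 1
G(5) = mex{0,0} = 1
G(6) = mex{0,0,0} = 1
G(7) = mex{0,0,0} = 1
G(8) = mex{1,0,0,0} = 2
G(9) = mex{1,1,0,0,0} = 2
G(10) = mex{1,1,1,0,0} = 2
G(11) = mex{1,1,1,0,0} = 2
G(12) = mex{2,1,1,1,0} = 3
G(13) = mex{2,2,1,1,1} = 0
G(14) = mex{2,2,2,1,1} = 0
G(15) = mex{2,2,2,1,1} = 0
G(16) = mex{3,2,2,2,1} = 0
G(17) = mex{0,3,2,2,2} = 1
G(18) = mex{0,0,3,2,2} = 1
G(19) = mex{0,0,0,2,2} = 1
G(20) = mex{0,0,0,3,2} = 1
G(21) = mex{1,0,0,0,3} = 2
G(22) = mex{1,1,0,0,0} = 2
G(23) = mex{1,1,1,0,0} = 2
G(24) = mex{1,1,1,0,0} = 2
G(25) = mex{2,1,1,1,0} = 3
G(26) = mex{2,2,1,1,1} = 0
G(27) = mex{2,2,2,1,1} = 0
G(n+13) = G(n) holds for n = 0,…,8 (a full window of length max(S) = 9), so the sequence is purely periodic with period 13.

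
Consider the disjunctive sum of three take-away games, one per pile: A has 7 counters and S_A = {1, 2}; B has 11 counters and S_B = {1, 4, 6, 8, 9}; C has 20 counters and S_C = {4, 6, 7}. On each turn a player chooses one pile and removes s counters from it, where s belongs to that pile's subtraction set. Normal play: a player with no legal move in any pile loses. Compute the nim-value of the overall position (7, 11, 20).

Pile A, S = {1, 2}:
n : 0 1 2 3 4 5 6 7
G : 0 1 2 0 1 2 0 1
G_A(7) = 1.
Pile B, S = {1, 4, 6, 8, 9}:
G(0) = 0
G(1) = mex{0} = 1
G(2) = mex{1} = 0
G(3) = mex{0} = 1
G(4) = mex{1,0} = 2
G(5) = mex{2,1} = 0
G(6) = mex{0,0,0} = 1
G(7) = mex{1,1,1} = 0
G(8) = mex{0,2,0,0} = 1
G(9) = mex{1,0,1,1,0} = 2
G(10) = mex{2,1,2,0,1} = 3
G(11) = mex{3,0,0,1,0} = 2
G_B(11) = 2.
Pile C, S = {4, 6, 7}:
G(0) = 0
G(1) = mex{} = 0
G(2) = mex{} = 0
G(3) = mex{} = 0
G(4) = mex{0} = 1
G(5) = mex{0} = 1
G(6) = mex{0,0} = 1
G(7) = mex{0,0,0} = 1
G(8) = mex{1,0,0} = 2
G(9) = mex{1,0,0} = 2
G(10) = mex{1,1,0} = 2
G(11) = mex{1,1,1} = 0
G(12) = mex{2,1,1} = 0
G(13) = mex{2,1,1} = 0
G(14) = mex{2,2,1} = 0
G(15) = mex{0,2,2} = 1
G(16) = mex{0,2,2} = 1
G(17) = mex{0,0,2} = 1
G(18) = mex{0,0,0} = 1
G(19) = mex{1,0,0} = 2
G(20) = mex{1,0,0} = 2
G_C(20) = 2.
Combined Grundy value = 1 ⊕ 2 ⊕ 2 = 1.

1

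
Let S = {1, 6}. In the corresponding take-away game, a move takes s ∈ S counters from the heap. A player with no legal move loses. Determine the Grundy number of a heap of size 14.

G(0) = 0
G(1) = mex{0} = 1
G(2) = mex{1} = 0
G(3) = mex{0} = 1
G(4) = mex{1} = 0
G(5) = mex{0} = 1
G(6) = mex{1,0} = 2
G(7) = mex{2,1} = 0
G(8) = mex{0,0} = 1
G(9) = mex{1,1} = 0
G(10) = mex{0,0} = 1
G(11) = mex{1,1} = 0
G(12) = mex{0,2} = 1
G(13) = mex{1,0} = 2
G(14) = mex{2,1} = 0

0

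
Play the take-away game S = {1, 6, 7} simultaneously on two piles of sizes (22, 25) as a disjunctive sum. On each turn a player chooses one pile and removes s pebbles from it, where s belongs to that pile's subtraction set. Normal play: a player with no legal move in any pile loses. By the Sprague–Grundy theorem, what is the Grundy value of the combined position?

All piles use S = {1, 6, 7}:
n :  0  1  2  3  4  5  6  7  8  9 10 11 12 13 14 15 16 17 18 19 20 21 22 23 24 25
G :  0  1  0  1  0  1  2  3  2  3  2  3  0  1  0  1  0  1  2  3  2  3  2  3  0  1
Pile A: G(22) = 2.
Pile B: G(25) = 1.
Combined Grundy value = 2 ⊕ 1 = 3.

3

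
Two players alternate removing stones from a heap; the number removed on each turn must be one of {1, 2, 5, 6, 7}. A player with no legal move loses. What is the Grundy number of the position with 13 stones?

2

n :  0  1  2  3  4  5  6  7  8  9 10 11 12 13
G :  0  1  2  0  1  2  3  4  5  3  4  0  1  2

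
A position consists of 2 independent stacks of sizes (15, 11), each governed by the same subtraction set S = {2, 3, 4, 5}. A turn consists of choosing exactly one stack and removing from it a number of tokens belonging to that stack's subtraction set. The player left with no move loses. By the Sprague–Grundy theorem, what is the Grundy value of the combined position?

All stacks use S = {2, 3, 4, 5}:
G(0) = 0
G(1) = mex{} = 0
G(2) = mex{0} = 1
G(3) = mex{0,0} = 1
G(4) = mex{1,0,0} = 2
G(5) = mex{1,1,0,0} = 2
G(6) = mex{2,1,1,0} = 3
G(7) = mex{2,2,1,1} = 0
G(8) = mex{3,2,2,1} = 0
G(9) = mex{0,3,2,2} = 1
G(10) = mex{0,0,3,2} = 1
G(11) = mex{1,0,0,3} = 2
G(12) = mex{1,1,0,0} = 2
G(13) = mex{2,1,1,0} = 3
G(14) = mex{2,2,1,1} = 0
G(15) = mex{3,2,2,1} = 0
Stack A: G(15) = 0.
Stack B: G(11) = 2.
Combined Grundy value = 0 ⊕ 2 = 2.

2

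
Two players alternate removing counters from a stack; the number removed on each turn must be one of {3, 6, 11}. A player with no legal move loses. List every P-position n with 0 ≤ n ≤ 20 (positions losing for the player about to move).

0, 1, 2, 9, 10, 14, 18, 19

G(0) = 0
G(1) = mex{} = 0
G(2) = mex{} = 0
G(3) = mex{0} = 1
G(4) = mex{0} = 1
G(5) = mex{0} = 1
G(6) = mex{1,0} = 2
G(7) = mex{1,0} = 2
G(8) = mex{1,0} = 2
G(9) = mex{2,1} = 0
G(10) = mex{2,1} = 0
G(11) = mex{2,1,0} = 3
G(12) = mex{0,2,0} = 1
G(13) = mex{0,2,0} = 1
G(14) = mex{3,2,1} = 0
G(15) = mex{1,0,1} = 2
G(16) = mex{1,0,1} = 2
G(17) = mex{0,3,2} = 1
G(18) = mex{2,1,2} = 0
G(19) = mex{2,1,2} = 0
G(20) = mex{1,0,0} = 2
P-positions are exactly the n with G(n) = 0.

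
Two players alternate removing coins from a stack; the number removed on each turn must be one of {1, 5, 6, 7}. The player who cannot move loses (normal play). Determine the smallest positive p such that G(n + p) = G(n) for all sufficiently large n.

n :  0  1  2  3  4  5  6  7  8  9 10 11 12 13 14 15 16 17 18 19 20 21 22 23 24 25
G :  0  1  0  1  0  1  2  3  2  3  2  3  0  1  0  1  0  1  2  3  2  3  2  3  0  1
G(n+12) = G(n) holds for n = 0,…,6 (a full window of length max(S) = 7), so the sequence is purely periodic with period 12.

12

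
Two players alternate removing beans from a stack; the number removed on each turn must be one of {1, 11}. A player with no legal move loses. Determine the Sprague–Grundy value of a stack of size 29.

G(0) = 0
G(1) = mex{0} = 1
G(2) = mex{1} = 0
G(3) = mex{0} = 1
G(4) = mex{1} = 0
G(5) = mex{0} = 1
G(6) = mex{1} = 0
G(7) = mex{0} = 1
G(8) = mex{1} = 0
G(9) = mex{0} = 1
G(10) = mex{1} = 0
G(11) = mex{0,0} = 1
G(12) = mex{1,1} = 0
G(13) = mex{0,0} = 1
G(14) = mex{1,1} = 0
G(15) = mex{0,0} = 1
G(16) = mex{1,1} = 0
G(17) = mex{0,0} = 1
G(18) = mex{1,1} = 0
G(19) = mex{0,0} = 1
G(20) = mex{1,1} = 0
G(21) = mex{0,0} = 1
G(22) = mex{1,1} = 0
G(23) = mex{0,0} = 1
G(24) = mex{1,1} = 0
G(25) = mex{0,0} = 1
G(26) = mex{1,1} = 0
G(27) = mex{0,0} = 1
G(28) = mex{1,1} = 0
G(29) = mex{0,0} = 1

1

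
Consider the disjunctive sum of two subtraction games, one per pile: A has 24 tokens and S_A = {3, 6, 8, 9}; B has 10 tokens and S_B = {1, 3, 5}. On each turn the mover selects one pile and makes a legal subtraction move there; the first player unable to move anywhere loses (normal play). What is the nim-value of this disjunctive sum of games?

0

Pile A, S = {3, 6, 8, 9}:
G(0) = 0
G(1) = mex{} = 0
G(2) = mex{} = 0
G(3) = mex{0} = 1
G(4) = mex{0} = 1
G(5) = mex{0} = 1
G(6) = mex{1,0} = 2
G(7) = mex{1,0} = 2
G(8) = mex{1,0,0} = 2
G(9) = mex{2,1,0,0} = 3
G(10) = mex{2,1,0,0} = 3
G(11) = mex{2,1,1,0} = 3
G(12) = mex{3,2,1,1} = 0
G(13) = mex{3,2,1,1} = 0
G(14) = mex{3,2,2,1} = 0
G(15) = mex{0,3,2,2} = 1
G(16) = mex{0,3,2,2} = 1
G(17) = mex{0,3,3,2} = 1
G(18) = mex{1,0,3,3} = 2
G(19) = mex{1,0,3,3} = 2
G(20) = mex{1,0,0,3} = 2
G(21) = mex{2,1,0,0} = 3
G(22) = mex{2,1,0,0} = 3
G(23) = mex{2,1,1,0} = 3
G(24) = mex{3,2,1,1} = 0
G_A(24) = 0.
Pile B, S = {1, 3, 5}:
n :  0  1  2  3  4  5  6  7  8  9 10
G :  0  1  0  1  0  1  0  1  0  1  0
G_B(10) = 0.
Combined Grundy value = 0 ⊕ 0 = 0.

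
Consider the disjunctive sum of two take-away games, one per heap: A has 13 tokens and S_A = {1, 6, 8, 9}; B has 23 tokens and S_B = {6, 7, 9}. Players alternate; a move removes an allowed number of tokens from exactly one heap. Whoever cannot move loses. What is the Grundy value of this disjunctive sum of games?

3

Heap A, S = {1, 6, 8, 9}:
G(0) = 0
G(1) = mex{0} = 1
G(2) = mex{1} = 0
G(3) = mex{0} = 1
G(4) = mex{1} = 0
G(5) = mex{0} = 1
G(6) = mex{1,0} = 2
G(7) = mex{2,1} = 0
G(8) = mex{0,0,0} = 1
G(9) = mex{1,1,1,0} = 2
G(10) = mex{2,0,0,1} = 3
G(11) = mex{3,1,1,0} = 2
G(12) = mex{2,2,0,1} = 3
G(13) = mex{3,0,1,0} = 2
G_A(13) = 2.
Heap B, S = {6, 7, 9}:
G(0) = 0
G(1) = mex{} = 0
G(2) = mex{} = 0
G(3) = mex{} = 0
G(4) = mex{} = 0
G(5) = mex{} = 0
G(6) = mex{0} = 1
G(7) = mex{0,0} = 1
G(8) = mex{0,0} = 1
G(9) = mex{0,0,0} = 1
G(10) = mex{0,0,0} = 1
G(11) = mex{0,0,0} = 1
G(12) = mex{1,0,0} = 2
G(13) = mex{1,1,0} = 2
G(14) = mex{1,1,0} = 2
G(15) = mex{1,1,1} = 0
G(16) = mex{1,1,1} = 0
G(17) = mex{1,1,1} = 0
G(18) = mex{2,1,1} = 0
G(19) = mex{2,2,1} = 0
G(20) = mex{2,2,1} = 0
G(21) = mex{0,2,2} = 1
G(22) = mex{0,0,2} = 1
G(23) = mex{0,0,2} = 1
G_B(23) = 1.
Combined Grundy value = 2 ⊕ 1 = 3.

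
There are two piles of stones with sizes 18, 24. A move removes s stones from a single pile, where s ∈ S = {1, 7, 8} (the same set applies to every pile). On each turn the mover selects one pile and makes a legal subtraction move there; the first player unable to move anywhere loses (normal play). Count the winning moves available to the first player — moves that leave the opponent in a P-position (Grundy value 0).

2

All piles use S = {1, 7, 8}:
n :  0  1  2  3  4  5  6  7  8  9 10 11 12 13 14 15 16 17 18 19 20 21 22 23 24
G :  0  1  0  1  0  1  0  1  2  3  2  3  2  3  2  0  1  0  1  0  1  0  1  2  3
Pile A: G(18) = 1.
Pile B: G(24) = 3.
Combined Grundy value = 1 ⊕ 3 = 2.
A winning move leaves total XOR = 0, i.e. changes one component's Grundy value g to g ⊕ X where X is the current total.
Pile A: need g' = 1⊕2 = 3. Options: 18−1→G=0, 18−7→G=3, 18−8→G=2. Hits: 1.
Pile B: need g' = 3⊕2 = 1. Options: 24−1→G=2, 24−7→G=0, 24−8→G=1. Hits: 1.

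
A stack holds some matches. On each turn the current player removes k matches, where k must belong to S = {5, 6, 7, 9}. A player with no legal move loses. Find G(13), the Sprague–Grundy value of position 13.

n :  0  1  2  3  4  5  6  7  8  9 10 11 12 13
G :  0  0  0  0  0  1  1  1  1  1  2  2  2  2

2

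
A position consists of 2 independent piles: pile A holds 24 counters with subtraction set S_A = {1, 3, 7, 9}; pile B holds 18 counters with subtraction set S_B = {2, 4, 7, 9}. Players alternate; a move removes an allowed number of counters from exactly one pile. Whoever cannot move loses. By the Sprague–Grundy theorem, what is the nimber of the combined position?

Pile A, S = {1, 3, 7, 9}:
n :  0  1  2  3  4  5  6  7  8  9 10 11 12 13 14 15 16 17 18 19 20 21 22 23 24
G :  0  1  0  1  0  1  0  1  0  1  0  1  0  1  0  1  0  1  0  1  0  1  0  1  0
G_A(24) = 0.
Pile B, S = {2, 4, 7, 9}:
G(0) = 0
G(1) = mex{} = 0
G(2) = mex{0} = 1
G(3) = mex{0} = 1
G(4) = mex{1,0} = 2
G(5) = mex{1,0} = 2
G(6) = mex{2,1} = 0
G(7) = mex{2,1,0} = 3
G(8) = mex{0,2,0} = 1
G(9) = mex{3,2,1,0} = 4
G(10) = mex{1,0,1,0} = 2
G(11) = mex{4,3,2,1} = 0
G(12) = mex{2,1,2,1} = 0
G(13) = mex{0,4,0,2} = 1
G(14) = mex{0,2,3,2} = 1
G(15) = mex{1,0,1,0} = 2
G(16) = mex{1,0,4,3} = 2
G(17) = mex{2,1,2,1} = 0
G(18) = mex{2,1,0,4} = 3
G_B(18) = 3.
Combined Grundy value = 0 ⊕ 3 = 3.

3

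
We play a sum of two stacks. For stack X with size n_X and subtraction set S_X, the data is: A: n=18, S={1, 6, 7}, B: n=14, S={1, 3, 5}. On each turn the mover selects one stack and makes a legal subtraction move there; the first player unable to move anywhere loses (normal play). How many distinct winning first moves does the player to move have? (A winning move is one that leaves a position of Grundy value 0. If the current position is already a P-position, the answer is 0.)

1

Stack A, S = {1, 6, 7}:
G(0) = 0
G(1) = mex{0} = 1
G(2) = mex{1} = 0
G(3) = mex{0} = 1
G(4) = mex{1} = 0
G(5) = mex{0} = 1
G(6) = mex{1,0} = 2
G(7) = mex{2,1,0} = 3
G(8) = mex{3,0,1} = 2
G(9) = mex{2,1,0} = 3
G(10) = mex{3,0,1} = 2
G(11) = mex{2,1,0} = 3
G(12) = mex{3,2,1} = 0
G(13) = mex{0,3,2} = 1
G(14) = mex{1,2,3} = 0
G(15) = mex{0,3,2} = 1
G(16) = mex{1,2,3} = 0
G(17) = mex{0,3,2} = 1
G(18) = mex{1,0,3} = 2
G_A(18) = 2.
Stack B, S = {1, 3, 5}:
n :  0  1  2  3  4  5  6  7  8  9 10 11 12 13 14
G :  0  1  0  1  0  1  0  1  0  1  0  1  0  1  0
G_B(14) = 0.
Combined Grundy value = 2 ⊕ 0 = 2.
A winning move leaves total XOR = 0, i.e. changes one component's Grundy value g to g ⊕ X where X is the current total.
Stack A: need g' = 2⊕2 = 0. Options: 18−1→G=1, 18−6→G=0, 18−7→G=3. Hits: 1.
Stack B: need g' = 0⊕2 = 2. Options: 14−1→G=1, 14−3→G=1, 14−5→G=1. Hits: 0.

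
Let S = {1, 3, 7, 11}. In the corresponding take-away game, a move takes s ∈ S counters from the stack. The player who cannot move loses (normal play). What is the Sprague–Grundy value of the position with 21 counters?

1

n :  0  1  2  3  4  5  6  7  8  9 10 11 12 13 14 15 16 17 18 19 20 21
G :  0  1  0  1  0  1  0  1  0  1  0  1  0  1  0  1  0  1  0  1  0  1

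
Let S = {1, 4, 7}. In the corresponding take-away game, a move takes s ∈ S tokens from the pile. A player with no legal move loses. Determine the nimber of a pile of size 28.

G(0) = 0
G(1) = mex{0} = 1
G(2) = mex{1} = 0
G(3) = mex{0} = 1
G(4) = mex{1,0} = 2
G(5) = mex{2,1} = 0
G(6) = mex{0,0} = 1
G(7) = mex{1,1,0} = 2
G(8) = mex{2,2,1} = 0
G(9) = mex{0,0,0} = 1
G(10) = mex{1,1,1} = 0
G(11) = mex{0,2,2} = 1
G(12) = mex{1,0,0} = 2
G(13) = mex{2,1,1} = 0
G(14) = mex{0,0,2} = 1
G(15) = mex{1,1,0} = 2
G(16) = mex{2,2,1} = 0
G(17) = mex{0,0,0} = 1
G(18) = mex{1,1,1} = 0
G(19) = mex{0,2,2} = 1
G(20) = mex{1,0,0} = 2
G(21) = mex{2,1,1} = 0
G(22) = mex{0,0,2} = 1
G(23) = mex{1,1,0} = 2
G(24) = mex{2,2,1} = 0
G(25) = mex{0,0,0} = 1
G(26) = mex{1,1,1} = 0
G(27) = mex{0,2,2} = 1
G(28) = mex{1,0,0} = 2

2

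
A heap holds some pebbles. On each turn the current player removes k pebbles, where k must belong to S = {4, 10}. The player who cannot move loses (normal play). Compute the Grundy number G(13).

G(0) = 0
G(1) = mex{} = 0
G(2) = mex{} = 0
G(3) = mex{} = 0
G(4) = mex{0} = 1
G(5) = mex{0} = 1
G(6) = mex{0} = 1
G(7) = mex{0} = 1
G(8) = mex{1} = 0
G(9) = mex{1} = 0
G(10) = mex{1,0} = 2
G(11) = mex{1,0} = 2
G(12) = mex{0,0} = 1
G(13) = mex{0,0} = 1

1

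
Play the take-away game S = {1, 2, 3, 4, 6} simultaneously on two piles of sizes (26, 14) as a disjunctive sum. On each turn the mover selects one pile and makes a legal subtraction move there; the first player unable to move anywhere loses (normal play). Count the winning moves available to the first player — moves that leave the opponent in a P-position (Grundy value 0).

All piles use S = {1, 2, 3, 4, 6}:
n :  0  1  2  3  4  5  6  7  8  9 10 11 12 13 14 15 16 17 18 19 20 21 22 23 24 25 26
G :  0  1  2  3  4  0  1  2  3  4  0  1  2  3  4  0  1  2  3  4  0  1  2  3  4  0  1
Pile A: G(26) = 1.
Pile B: G(14) = 4.
Combined Grundy value = 1 ⊕ 4 = 5.
A winning move leaves total XOR = 0, i.e. changes one component's Grundy value g to g ⊕ X where X is the current total.
Pile A: need g' = 1⊕5 = 4. Options: 26−1→G=0, 26−2→G=4, 26−3→G=3, 26−4→G=2, 26−6→G=0. Hits: 1.
Pile B: need g' = 4⊕5 = 1. Options: 14−1→G=3, 14−2→G=2, 14−3→G=1, 14−4→G=0, 14−6→G=3. Hits: 1.

2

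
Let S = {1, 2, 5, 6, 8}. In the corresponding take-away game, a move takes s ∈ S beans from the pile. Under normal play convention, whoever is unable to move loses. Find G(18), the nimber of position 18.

1

G(0) = 0
G(1) = mex{0} = 1
G(2) = mex{1,0} = 2
G(3) = mex{2,1} = 0
G(4) = mex{0,2} = 1
G(5) = mex{1,0,0} = 2
G(6) = mex{2,1,1,0} = 3
G(7) = mex{3,2,2,1} = 0
G(8) = mex{0,3,0,2,0} = 1
G(9) = mex{1,0,1,0,1} = 2
G(10) = mex{2,1,2,1,2} = 0
G(11) = mex{0,2,3,2,0} = 1
G(12) = mex{1,0,0,3,1} = 2
G(13) = mex{2,1,1,0,2} = 3
G(14) = mex{3,2,2,1,3} = 0
G(15) = mex{0,3,0,2,0} = 1
G(16) = mex{1,0,1,0,1} = 2
G(17) = mex{2,1,2,1,2} = 0
G(18) = mex{0,2,3,2,0} = 1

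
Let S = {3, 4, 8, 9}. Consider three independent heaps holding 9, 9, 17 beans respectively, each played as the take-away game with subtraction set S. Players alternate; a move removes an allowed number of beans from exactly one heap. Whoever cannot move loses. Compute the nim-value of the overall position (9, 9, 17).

All heaps use S = {3, 4, 8, 9}:
G(0) = 0
G(1) = mex{} = 0
G(2) = mex{} = 0
G(3) = mex{0} = 1
G(4) = mex{0,0} = 1
G(5) = mex{0,0} = 1
G(6) = mex{1,0} = 2
G(7) = mex{1,1} = 0
G(8) = mex{1,1,0} = 2
G(9) = mex{2,1,0,0} = 3
G(10) = mex{0,2,0,0} = 1
G(11) = mex{2,0,1,0} = 3
G(12) = mex{3,2,1,1} = 0
G(13) = mex{1,3,1,1} = 0
G(14) = mex{3,1,2,1} = 0
G(15) = mex{0,3,0,2} = 1
G(16) = mex{0,0,2,0} = 1
G(17) = mex{0,0,3,2} = 1
Heap A: G(9) = 3.
Heap B: G(9) = 3.
Heap C: G(17) = 1.
Combined Grundy value = 3 ⊕ 3 ⊕ 1 = 1.

1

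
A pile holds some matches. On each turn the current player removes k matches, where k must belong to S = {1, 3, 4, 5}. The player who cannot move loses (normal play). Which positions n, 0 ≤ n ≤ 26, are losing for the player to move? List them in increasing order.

0, 2, 8, 10, 16, 18, 24, 26

G(0) = 0
G(1) = mex{0} = 1
G(2) = mex{1} = 0
G(3) = mex{0,0} = 1
G(4) = mex{1,1,0} = 2
G(5) = mex{2,0,1,0} = 3
G(6) = mex{3,1,0,1} = 2
G(7) = mex{2,2,1,0} = 3
G(8) = mex{3,3,2,1} = 0
G(9) = mex{0,2,3,2} = 1
G(10) = mex{1,3,2,3} = 0
G(11) = mex{0,0,3,2} = 1
G(12) = mex{1,1,0,3} = 2
G(13) = mex{2,0,1,0} = 3
G(14) = mex{3,1,0,1} = 2
G(15) = mex{2,2,1,0} = 3
G(16) = mex{3,3,2,1} = 0
G(17) = mex{0,2,3,2} = 1
G(18) = mex{1,3,2,3} = 0
G(19) = mex{0,0,3,2} = 1
G(20) = mex{1,1,0,3} = 2
G(21) = mex{2,0,1,0} = 3
G(22) = mex{3,1,0,1} = 2
G(23) = mex{2,2,1,0} = 3
G(24) = mex{3,3,2,1} = 0
G(25) = mex{0,2,3,2} = 1
G(26) = mex{1,3,2,3} = 0
P-positions are exactly the n with G(n) = 0.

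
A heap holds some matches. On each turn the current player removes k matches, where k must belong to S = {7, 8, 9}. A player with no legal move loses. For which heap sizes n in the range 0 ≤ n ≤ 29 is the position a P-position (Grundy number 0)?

n :  0  1  2  3  4  5  6  7  8  9 10 11 12 13 14 15 16 17 18 19 20 21 22 23 24 25 26 27 28 29
G :  0  0  0  0  0  0  0  1  1  1  1  1  1  1  2  2  0  0  0  0  0  0  0  1  1  1  1  1  1  1
P-positions are exactly the n with G(n) = 0.

0, 1, 2, 3, 4, 5, 6, 16, 17, 18, 19, 20, 21, 22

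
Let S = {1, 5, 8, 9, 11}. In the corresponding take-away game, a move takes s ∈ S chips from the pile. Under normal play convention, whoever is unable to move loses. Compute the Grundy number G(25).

n :  0  1  2  3  4  5  6  7  8  9 10 11 12 13 14 15 16 17 18 19 20 21 22 23 24 25
G :  0  1  0  1  0  1  0  1  2  3  2  3  2  3  2  3  0  1  0  1  0  1  0  1  2  3

3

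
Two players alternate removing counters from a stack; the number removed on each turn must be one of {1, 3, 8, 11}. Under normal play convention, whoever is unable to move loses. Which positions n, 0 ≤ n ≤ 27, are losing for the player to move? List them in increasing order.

G(0) = 0
G(1) = mex{0} = 1
G(2) = mex{1} = 0
G(3) = mex{0,0} = 1
G(4) = mex{1,1} = 0
G(5) = mex{0,0} = 1
G(6) = mex{1,1} = 0
G(7) = mex{0,0} = 1
G(8) = mex{1,1,0} = 2
G(9) = mex{2,0,1} = 3
G(10) = mex{3,1,0} = 2
G(11) = mex{2,2,1,0} = 3
G(12) = mex{3,3,0,1} = 2
G(13) = mex{2,2,1,0} = 3
G(14) = mex{3,3,0,1} = 2
G(15) = mex{2,2,1,0} = 3
G(16) = mex{3,3,2,1} = 0
G(17) = mex{0,2,3,0} = 1
G(18) = mex{1,3,2,1} = 0
G(19) = mex{0,0,3,2} = 1
G(20) = mex{1,1,2,3} = 0
G(21) = mex{0,0,3,2} = 1
G(22) = mex{1,1,2,3} = 0
G(23) = mex{0,0,3,2} = 1
G(24) = mex{1,1,0,3} = 2
G(25) = mex{2,0,1,2} = 3
G(26) = mex{3,1,0,3} = 2
G(27) = mex{2,2,1,0} = 3
P-positions are exactly the n with G(n) = 0.

0, 2, 4, 6, 16, 18, 20, 22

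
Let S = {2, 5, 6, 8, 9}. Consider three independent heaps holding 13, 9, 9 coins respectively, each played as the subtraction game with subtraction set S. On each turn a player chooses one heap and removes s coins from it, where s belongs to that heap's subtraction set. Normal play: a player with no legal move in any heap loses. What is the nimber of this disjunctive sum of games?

All heaps use S = {2, 5, 6, 8, 9}:
n :  0  1  2  3  4  5  6  7  8  9 10 11 12 13
G :  0  0  1  1  0  2  1  3  2  2  3  0  2  1
Heap A: G(13) = 1.
Heap B: G(9) = 2.
Heap C: G(9) = 2.
Combined Grundy value = 1 ⊕ 2 ⊕ 2 = 1.

1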